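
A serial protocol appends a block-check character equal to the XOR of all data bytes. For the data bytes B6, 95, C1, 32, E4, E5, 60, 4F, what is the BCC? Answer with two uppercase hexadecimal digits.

FE

XOR the bytes together:
  start with 0xB6
  0xB6 ⊕ 0x95 = 0x23
  0x23 ⊕ 0xC1 = 0xE2
  0xE2 ⊕ 0x32 = 0xD0
  0xD0 ⊕ 0xE4 = 0x34
  0x34 ⊕ 0xE5 = 0xD1
  0xD1 ⊕ 0x60 = 0xB1
  0xB1 ⊕ 0x4F = 0xFE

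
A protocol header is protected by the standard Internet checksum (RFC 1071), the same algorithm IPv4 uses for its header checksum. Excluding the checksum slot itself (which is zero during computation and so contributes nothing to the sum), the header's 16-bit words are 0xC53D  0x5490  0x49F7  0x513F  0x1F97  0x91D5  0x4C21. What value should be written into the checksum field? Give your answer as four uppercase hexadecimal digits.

4D6D

One's-complement addition (fold any carry out of bit 15 back into bit 0):
  0xC53D + 0x5490 = 0x119CD → wrap carry → 0x19CE
  0x19CE + 0x49F7 = 0x063C5
  0x63C5 + 0x513F = 0x0B504
  0xB504 + 0x1F97 = 0x0D49B
  0xD49B + 0x91D5 = 0x16670 → wrap carry → 0x6671
  0x6671 + 0x4C21 = 0x0B292
One's-complement sum = 0xB292.
Checksum = ~0xB292 & 0xFFFF = 0x4D6D.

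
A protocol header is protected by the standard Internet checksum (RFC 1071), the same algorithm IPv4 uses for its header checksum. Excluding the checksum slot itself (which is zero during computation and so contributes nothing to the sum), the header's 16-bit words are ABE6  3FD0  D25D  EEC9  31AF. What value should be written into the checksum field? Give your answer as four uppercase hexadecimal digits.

2172

One's-complement addition (fold any carry out of bit 15 back into bit 0):
  0xABE6 + 0x3FD0 = 0x0EBB6
  0xEBB6 + 0xD25D = 0x1BE13 → wrap carry → 0xBE14
  0xBE14 + 0xEEC9 = 0x1ACDD → wrap carry → 0xACDE
  0xACDE + 0x31AF = 0x0DE8D
One's-complement sum = 0xDE8D.
Checksum = ~0xDE8D & 0xFFFF = 0x2172.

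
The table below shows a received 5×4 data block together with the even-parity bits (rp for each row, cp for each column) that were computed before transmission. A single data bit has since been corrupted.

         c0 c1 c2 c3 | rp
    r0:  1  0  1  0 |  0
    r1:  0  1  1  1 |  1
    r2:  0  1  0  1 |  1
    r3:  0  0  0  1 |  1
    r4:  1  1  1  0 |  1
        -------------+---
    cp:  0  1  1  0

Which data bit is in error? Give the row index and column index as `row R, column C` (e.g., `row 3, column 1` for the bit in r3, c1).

row 2, column 3

Recompute each row's even parity and compare to rp:
  r0: data parity 0, sent rp 0 → ok
  r1: data parity 1, sent rp 1 → ok
  r2: data parity 0, sent rp 1 → mismatch
  r3: data parity 1, sent rp 1 → ok
  r4: data parity 1, sent rp 1 → ok
Recompute each column's even parity and compare to cp:
  c0: data parity 0, sent cp 0 → ok
  c1: data parity 1, sent cp 1 → ok
  c2: data parity 1, sent cp 1 → ok
  c3: data parity 1, sent cp 0 → mismatch
Exactly one row (r2) and one column (c3) fail → the flipped bit is at their intersection.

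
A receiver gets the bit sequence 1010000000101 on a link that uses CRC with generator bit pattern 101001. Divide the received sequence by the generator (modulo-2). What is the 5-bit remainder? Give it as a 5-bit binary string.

Modulo-2 division of 1010000000101 by 101001:
  pos 0: 101000 XOR 101001 = 000001
  pos 5: 100001 XOR 101001 = 001000
  pos 7: 100001 XOR 101001 = 001000
Remainder = 01000 (nonzero — an error is detected).

01000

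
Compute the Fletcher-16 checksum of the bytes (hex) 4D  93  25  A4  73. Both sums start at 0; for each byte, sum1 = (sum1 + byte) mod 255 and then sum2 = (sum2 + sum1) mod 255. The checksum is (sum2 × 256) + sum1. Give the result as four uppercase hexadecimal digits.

Running sums (mod 255):
  after byte 0 (4D): sum1=77, sum2=77
  after byte 1 (93): sum1=224, sum2=46
  after byte 2 (25): sum1=6, sum2=52
  after byte 3 (A4): sum1=170, sum2=222
  after byte 4 (73): sum1=30, sum2=252
Checksum = sum2·256 + sum1 = 252·256 + 30 = 64542 = 0xFC1E.

FC1E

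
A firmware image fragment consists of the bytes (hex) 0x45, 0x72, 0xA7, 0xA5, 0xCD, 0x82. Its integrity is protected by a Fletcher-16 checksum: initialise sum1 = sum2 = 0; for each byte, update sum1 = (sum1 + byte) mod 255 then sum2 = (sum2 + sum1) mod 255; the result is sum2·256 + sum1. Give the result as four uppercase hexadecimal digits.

8955

Running sums (mod 255):
  after byte 0 (0x45): sum1=69, sum2=69
  after byte 1 (0x72): sum1=183, sum2=252
  after byte 2 (0xA7): sum1=95, sum2=92
  after byte 3 (0xA5): sum1=5, sum2=97
  after byte 4 (0xCD): sum1=210, sum2=52
  after byte 5 (0x82): sum1=85, sum2=137
Checksum = sum2·256 + sum1 = 137·256 + 85 = 35157 = 0x8955.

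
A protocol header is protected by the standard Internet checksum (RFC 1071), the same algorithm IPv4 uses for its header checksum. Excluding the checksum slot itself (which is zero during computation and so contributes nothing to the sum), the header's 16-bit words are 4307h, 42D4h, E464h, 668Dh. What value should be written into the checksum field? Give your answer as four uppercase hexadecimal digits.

2F32

One's-complement addition (fold any carry out of bit 15 back into bit 0):
  0x4307 + 0x42D4 = 0x085DB
  0x85DB + 0xE464 = 0x16A3F → wrap carry → 0x6A40
  0x6A40 + 0x668D = 0x0D0CD
One's-complement sum = 0xD0CD.
Checksum = ~0xD0CD & 0xFFFF = 0x2F32.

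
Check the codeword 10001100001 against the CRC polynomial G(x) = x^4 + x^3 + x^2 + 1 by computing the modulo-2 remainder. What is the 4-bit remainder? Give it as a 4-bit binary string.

0000

Modulo-2 division of 10001100001 by 11101:
  pos 0: 10001 XOR 11101 = 01100
  pos 1: 11001 XOR 11101 = 00100
  pos 3: 10000 XOR 11101 = 01101
  pos 4: 11010 XOR 11101 = 00111
  pos 6: 11101 XOR 11101 = 00000
Remainder = 0000 (zero — the frame passes the CRC check).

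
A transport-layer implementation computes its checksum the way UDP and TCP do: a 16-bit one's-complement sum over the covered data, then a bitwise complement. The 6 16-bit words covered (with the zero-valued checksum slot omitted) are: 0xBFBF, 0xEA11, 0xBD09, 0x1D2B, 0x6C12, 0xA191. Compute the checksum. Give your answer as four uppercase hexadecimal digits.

One's-complement addition (fold any carry out of bit 15 back into bit 0):
  0xBFBF + 0xEA11 = 0x1A9D0 → wrap carry → 0xA9D1
  0xA9D1 + 0xBD09 = 0x166DA → wrap carry → 0x66DB
  0x66DB + 0x1D2B = 0x08406
  0x8406 + 0x6C12 = 0x0F018
  0xF018 + 0xA191 = 0x191A9 → wrap carry → 0x91AA
One's-complement sum = 0x91AA.
Checksum = ~0x91AA & 0xFFFF = 0x6E55.

6E55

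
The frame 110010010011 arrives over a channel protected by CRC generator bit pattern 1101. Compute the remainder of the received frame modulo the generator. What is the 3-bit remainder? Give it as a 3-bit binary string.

111

Modulo-2 division of 110010010011 by 1101:
  pos 0: 1100 XOR 1101 = 0001
  pos 3: 1100 XOR 1101 = 0001
  pos 6: 1100 XOR 1101 = 0001
Remainder = 111 (nonzero — an error is detected).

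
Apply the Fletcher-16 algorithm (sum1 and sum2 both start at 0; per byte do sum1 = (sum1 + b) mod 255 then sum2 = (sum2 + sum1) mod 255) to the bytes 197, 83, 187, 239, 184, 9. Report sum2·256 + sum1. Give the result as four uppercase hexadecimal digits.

Running sums (mod 255):
  after byte 0 (197): sum1=197, sum2=197
  after byte 1 (83): sum1=25, sum2=222
  after byte 2 (187): sum1=212, sum2=179
  after byte 3 (239): sum1=196, sum2=120
  after byte 4 (184): sum1=125, sum2=245
  after byte 5 (9): sum1=134, sum2=124
Checksum = sum2·256 + sum1 = 124·256 + 134 = 31878 = 0x7C86.

7C86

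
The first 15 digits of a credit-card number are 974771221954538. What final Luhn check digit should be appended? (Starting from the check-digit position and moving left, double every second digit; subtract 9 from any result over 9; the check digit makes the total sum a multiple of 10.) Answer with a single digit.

0

Partial digits right→left: 8 3 5 4 5 9 1 2 2 1 7 7 4 7 9
Double every second digit counting from the check-digit position (so the 1st, 3rd, 5th, ... of the partial from the right).
  doubled (with −9 where >9): 7 1 1 2 4 5 8 9 → sum 37
  kept as-is: 3 4 9 2 1 7 7 → sum 33
Total = 37 + 33 = 70.
Check digit = (10 − (70 mod 10)) mod 10 = 0.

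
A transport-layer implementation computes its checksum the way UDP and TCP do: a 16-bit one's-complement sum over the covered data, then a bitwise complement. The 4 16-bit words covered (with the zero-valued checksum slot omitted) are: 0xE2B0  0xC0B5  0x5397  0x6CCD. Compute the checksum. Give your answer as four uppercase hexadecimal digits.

9C34

One's-complement addition (fold any carry out of bit 15 back into bit 0):
  0xE2B0 + 0xC0B5 = 0x1A365 → wrap carry → 0xA366
  0xA366 + 0x5397 = 0x0F6FD
  0xF6FD + 0x6CCD = 0x163CA → wrap carry → 0x63CB
One's-complement sum = 0x63CB.
Checksum = ~0x63CB & 0xFFFF = 0x9C34.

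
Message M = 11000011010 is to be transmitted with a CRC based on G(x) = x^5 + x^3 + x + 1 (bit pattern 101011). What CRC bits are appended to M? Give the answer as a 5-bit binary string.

10000

Append 5 zeros: 1100001101000000. Divide by 101011 (XOR where the leading bit is 1):
  pos 0: 110000 XOR 101011 = 011011
  pos 1: 110111 XOR 101011 = 011100
  pos 2: 111001 XOR 101011 = 010010
  pos 3: 100100 XOR 101011 = 001111
  pos 5: 111110 XOR 101011 = 010101
  pos 6: 101010 XOR 101011 = 000001
Remainder (last 5 bits) = 10000. This is the CRC / FCS.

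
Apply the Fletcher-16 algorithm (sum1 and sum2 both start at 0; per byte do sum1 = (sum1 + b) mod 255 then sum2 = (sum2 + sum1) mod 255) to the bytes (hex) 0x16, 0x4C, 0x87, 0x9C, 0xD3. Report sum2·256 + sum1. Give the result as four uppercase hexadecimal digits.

Running sums (mod 255):
  after byte 0 (0x16): sum1=22, sum2=22
  after byte 1 (0x4C): sum1=98, sum2=120
  after byte 2 (0x87): sum1=233, sum2=98
  after byte 3 (0x9C): sum1=134, sum2=232
  after byte 4 (0xD3): sum1=90, sum2=67
Checksum = sum2·256 + sum1 = 67·256 + 90 = 17242 = 0x435A.

435A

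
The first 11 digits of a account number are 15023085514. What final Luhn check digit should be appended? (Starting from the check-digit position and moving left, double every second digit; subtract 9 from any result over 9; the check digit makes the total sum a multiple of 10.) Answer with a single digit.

3

Partial digits right→left: 4 1 5 5 8 0 3 2 0 5 1
Double every second digit counting from the check-digit position (so the 1st, 3rd, 5th, ... of the partial from the right).
  doubled (with −9 where >9): 8 1 7 6 0 2 → sum 24
  kept as-is: 1 5 0 2 5 → sum 13
Total = 24 + 13 = 37.
Check digit = (10 − (37 mod 10)) mod 10 = 3.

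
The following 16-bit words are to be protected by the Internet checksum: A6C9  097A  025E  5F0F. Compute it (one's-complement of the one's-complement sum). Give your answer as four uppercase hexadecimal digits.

EE4E

One's-complement addition (fold any carry out of bit 15 back into bit 0):
  0xA6C9 + 0x097A = 0x0B043
  0xB043 + 0x025E = 0x0B2A1
  0xB2A1 + 0x5F0F = 0x111B0 → wrap carry → 0x11B1
One's-complement sum = 0x11B1.
Checksum = ~0x11B1 & 0xFFFF = 0xEE4E.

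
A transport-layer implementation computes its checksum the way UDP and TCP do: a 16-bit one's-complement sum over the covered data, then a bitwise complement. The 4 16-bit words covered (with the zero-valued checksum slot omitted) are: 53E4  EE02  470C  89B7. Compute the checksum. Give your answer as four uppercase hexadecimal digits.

ED54

One's-complement addition (fold any carry out of bit 15 back into bit 0):
  0x53E4 + 0xEE02 = 0x141E6 → wrap carry → 0x41E7
  0x41E7 + 0x470C = 0x088F3
  0x88F3 + 0x89B7 = 0x112AA → wrap carry → 0x12AB
One's-complement sum = 0x12AB.
Checksum = ~0x12AB & 0xFFFF = 0xED54.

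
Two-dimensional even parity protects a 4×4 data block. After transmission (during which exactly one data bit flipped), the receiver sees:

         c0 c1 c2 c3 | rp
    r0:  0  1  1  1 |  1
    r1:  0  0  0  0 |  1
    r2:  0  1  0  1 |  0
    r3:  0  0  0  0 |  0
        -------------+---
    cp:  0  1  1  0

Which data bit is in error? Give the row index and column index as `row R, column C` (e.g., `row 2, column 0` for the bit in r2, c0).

row 1, column 1

Recompute each row's even parity and compare to rp:
  r0: data parity 1, sent rp 1 → ok
  r1: data parity 0, sent rp 1 → mismatch
  r2: data parity 0, sent rp 0 → ok
  r3: data parity 0, sent rp 0 → ok
Recompute each column's even parity and compare to cp:
  c0: data parity 0, sent cp 0 → ok
  c1: data parity 0, sent cp 1 → mismatch
  c2: data parity 1, sent cp 1 → ok
  c3: data parity 0, sent cp 0 → ok
Exactly one row (r1) and one column (c1) fail → the flipped bit is at their intersection.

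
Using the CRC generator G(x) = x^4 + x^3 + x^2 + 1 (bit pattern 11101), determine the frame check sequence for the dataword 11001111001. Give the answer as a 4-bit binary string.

1101

Append 4 zeros: 110011110010000. Divide by 11101 (XOR where the leading bit is 1):
  pos 0: 11001 XOR 11101 = 00100
  pos 2: 10011 XOR 11101 = 01110
  pos 3: 11101 XOR 11101 = 00000
  pos 10: 10000 XOR 11101 = 01101
Remainder (last 4 bits) = 1101. This is the CRC / FCS.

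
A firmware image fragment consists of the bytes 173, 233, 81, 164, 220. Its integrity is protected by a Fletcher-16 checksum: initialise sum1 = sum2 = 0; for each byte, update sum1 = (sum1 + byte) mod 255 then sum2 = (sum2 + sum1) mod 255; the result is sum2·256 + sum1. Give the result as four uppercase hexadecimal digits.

266A

Running sums (mod 255):
  after byte 0 (173): sum1=173, sum2=173
  after byte 1 (233): sum1=151, sum2=69
  after byte 2 (81): sum1=232, sum2=46
  after byte 3 (164): sum1=141, sum2=187
  after byte 4 (220): sum1=106, sum2=38
Checksum = sum2·256 + sum1 = 38·256 + 106 = 9834 = 0x266A.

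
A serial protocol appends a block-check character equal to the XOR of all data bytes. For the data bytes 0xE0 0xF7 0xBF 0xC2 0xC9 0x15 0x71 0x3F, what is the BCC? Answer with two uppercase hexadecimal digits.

XOR the bytes together:
  start with 0xE0
  0xE0 ⊕ 0xF7 = 0x17
  0x17 ⊕ 0xBF = 0xA8
  0xA8 ⊕ 0xC2 = 0x6A
  0x6A ⊕ 0xC9 = 0xA3
  0xA3 ⊕ 0x15 = 0xB6
  0xB6 ⊕ 0x71 = 0xC7
  0xC7 ⊕ 0x3F = 0xF8

F8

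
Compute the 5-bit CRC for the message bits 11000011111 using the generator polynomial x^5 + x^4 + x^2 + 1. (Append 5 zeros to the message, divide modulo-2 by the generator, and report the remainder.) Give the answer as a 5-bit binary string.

Append 5 zeros: 1100001111100000. Divide by 110101 (XOR where the leading bit is 1):
  pos 0: 110000 XOR 110101 = 000101
  pos 3: 101111 XOR 110101 = 011010
  pos 4: 110101 XOR 110101 = 000000
  pos 10: 100000 XOR 110101 = 010101
Remainder (last 5 bits) = 10101. This is the CRC / FCS.

10101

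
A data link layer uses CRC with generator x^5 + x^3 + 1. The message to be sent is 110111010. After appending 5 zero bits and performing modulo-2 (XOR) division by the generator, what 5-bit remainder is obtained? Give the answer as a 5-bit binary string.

01101

Append 5 zeros: 11011101000000. Divide by 101001 (XOR where the leading bit is 1):
  pos 0: 110111 XOR 101001 = 011110
  pos 1: 111100 XOR 101001 = 010101
  pos 2: 101011 XOR 101001 = 000010
  pos 6: 100000 XOR 101001 = 001001
  pos 8: 100100 XOR 101001 = 001101
Remainder (last 5 bits) = 01101. This is the CRC / FCS.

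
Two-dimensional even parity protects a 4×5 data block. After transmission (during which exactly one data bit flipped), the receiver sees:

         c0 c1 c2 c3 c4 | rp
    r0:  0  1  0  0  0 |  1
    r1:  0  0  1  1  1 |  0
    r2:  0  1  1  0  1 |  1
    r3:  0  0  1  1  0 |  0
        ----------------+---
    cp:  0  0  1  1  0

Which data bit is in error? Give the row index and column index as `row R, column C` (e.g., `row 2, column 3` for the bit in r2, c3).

row 1, column 3

Recompute each row's even parity and compare to rp:
  r0: data parity 1, sent rp 1 → ok
  r1: data parity 1, sent rp 0 → mismatch
  r2: data parity 1, sent rp 1 → ok
  r3: data parity 0, sent rp 0 → ok
Recompute each column's even parity and compare to cp:
  c0: data parity 0, sent cp 0 → ok
  c1: data parity 0, sent cp 0 → ok
  c2: data parity 1, sent cp 1 → ok
  c3: data parity 0, sent cp 1 → mismatch
  c4: data parity 0, sent cp 0 → ok
Exactly one row (r1) and one column (c3) fail → the flipped bit is at their intersection.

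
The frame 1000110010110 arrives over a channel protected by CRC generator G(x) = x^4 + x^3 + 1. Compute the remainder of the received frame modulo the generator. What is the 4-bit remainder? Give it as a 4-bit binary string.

Modulo-2 division of 1000110010110 by 11001:
  pos 0: 10001 XOR 11001 = 01000
  pos 1: 10001 XOR 11001 = 01000
  pos 2: 10000 XOR 11001 = 01001
  pos 3: 10010 XOR 11001 = 01011
  pos 4: 10111 XOR 11001 = 01110
  pos 5: 11100 XOR 11001 = 00101
  pos 7: 10111 XOR 11001 = 01110
  pos 8: 11100 XOR 11001 = 00101
Remainder = 0101 (nonzero — an error is detected).

0101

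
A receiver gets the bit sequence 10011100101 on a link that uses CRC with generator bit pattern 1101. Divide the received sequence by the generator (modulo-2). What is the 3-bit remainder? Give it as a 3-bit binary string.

100

Modulo-2 division of 10011100101 by 1101:
  pos 0: 1001 XOR 1101 = 0100
  pos 1: 1001 XOR 1101 = 0100
  pos 2: 1001 XOR 1101 = 0100
  pos 3: 1000 XOR 1101 = 0101
  pos 4: 1010 XOR 1101 = 0111
  pos 5: 1111 XOR 1101 = 0010
  pos 7: 1001 XOR 1101 = 0100
Remainder = 100 (nonzero — an error is detected).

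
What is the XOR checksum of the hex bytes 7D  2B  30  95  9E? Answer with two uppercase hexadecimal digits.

6D

XOR the bytes together:
  start with 0x7D
  0x7D ⊕ 0x2B = 0x56
  0x56 ⊕ 0x30 = 0x66
  0x66 ⊕ 0x95 = 0xF3
  0xF3 ⊕ 0x9E = 0x6D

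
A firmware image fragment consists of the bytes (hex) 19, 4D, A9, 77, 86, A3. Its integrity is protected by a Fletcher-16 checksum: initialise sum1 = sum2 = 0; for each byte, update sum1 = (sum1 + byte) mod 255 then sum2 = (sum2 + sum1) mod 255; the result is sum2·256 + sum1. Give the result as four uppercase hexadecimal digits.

D6B1

Running sums (mod 255):
  after byte 0 (19): sum1=25, sum2=25
  after byte 1 (4D): sum1=102, sum2=127
  after byte 2 (A9): sum1=16, sum2=143
  after byte 3 (77): sum1=135, sum2=23
  after byte 4 (86): sum1=14, sum2=37
  after byte 5 (A3): sum1=177, sum2=214
Checksum = sum2·256 + sum1 = 214·256 + 177 = 54961 = 0xD6B1.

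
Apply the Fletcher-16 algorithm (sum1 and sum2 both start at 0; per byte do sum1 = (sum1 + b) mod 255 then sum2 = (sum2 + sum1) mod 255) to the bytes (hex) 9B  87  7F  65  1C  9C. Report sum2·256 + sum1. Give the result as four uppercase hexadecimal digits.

4EC0

Running sums (mod 255):
  after byte 0 (9B): sum1=155, sum2=155
  after byte 1 (87): sum1=35, sum2=190
  after byte 2 (7F): sum1=162, sum2=97
  after byte 3 (65): sum1=8, sum2=105
  after byte 4 (1C): sum1=36, sum2=141
  after byte 5 (9C): sum1=192, sum2=78
Checksum = sum2·256 + sum1 = 78·256 + 192 = 20160 = 0x4EC0.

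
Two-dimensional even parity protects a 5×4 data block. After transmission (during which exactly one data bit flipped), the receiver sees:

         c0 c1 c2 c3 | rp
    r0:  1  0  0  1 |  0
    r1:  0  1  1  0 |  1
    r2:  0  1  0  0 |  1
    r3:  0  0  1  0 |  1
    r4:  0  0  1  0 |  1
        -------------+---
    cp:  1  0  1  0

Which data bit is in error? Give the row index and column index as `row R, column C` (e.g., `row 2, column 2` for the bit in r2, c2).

row 1, column 3

Recompute each row's even parity and compare to rp:
  r0: data parity 0, sent rp 0 → ok
  r1: data parity 0, sent rp 1 → mismatch
  r2: data parity 1, sent rp 1 → ok
  r3: data parity 1, sent rp 1 → ok
  r4: data parity 1, sent rp 1 → ok
Recompute each column's even parity and compare to cp:
  c0: data parity 1, sent cp 1 → ok
  c1: data parity 0, sent cp 0 → ok
  c2: data parity 1, sent cp 1 → ok
  c3: data parity 1, sent cp 0 → mismatch
Exactly one row (r1) and one column (c3) fail → the flipped bit is at their intersection.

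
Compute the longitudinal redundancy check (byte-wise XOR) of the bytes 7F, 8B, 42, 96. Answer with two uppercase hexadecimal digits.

XOR the bytes together:
  start with 0x7F
  0x7F ⊕ 0x8B = 0xF4
  0xF4 ⊕ 0x42 = 0xB6
  0xB6 ⊕ 0x96 = 0x20

20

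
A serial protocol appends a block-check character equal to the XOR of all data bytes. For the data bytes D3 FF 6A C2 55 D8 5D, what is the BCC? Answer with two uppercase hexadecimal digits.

54

XOR the bytes together:
  start with 0xD3
  0xD3 ⊕ 0xFF = 0x2C
  0x2C ⊕ 0x6A = 0x46
  0x46 ⊕ 0xC2 = 0x84
  0x84 ⊕ 0x55 = 0xD1
  0xD1 ⊕ 0xD8 = 0x09
  0x09 ⊕ 0x5D = 0x54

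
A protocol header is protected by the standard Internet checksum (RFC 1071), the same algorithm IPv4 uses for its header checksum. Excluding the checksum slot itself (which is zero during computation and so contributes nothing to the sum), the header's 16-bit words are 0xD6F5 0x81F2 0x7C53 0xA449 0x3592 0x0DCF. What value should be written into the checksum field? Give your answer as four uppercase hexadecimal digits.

4319

One's-complement addition (fold any carry out of bit 15 back into bit 0):
  0xD6F5 + 0x81F2 = 0x158E7 → wrap carry → 0x58E8
  0x58E8 + 0x7C53 = 0x0D53B
  0xD53B + 0xA449 = 0x17984 → wrap carry → 0x7985
  0x7985 + 0x3592 = 0x0AF17
  0xAF17 + 0x0DCF = 0x0BCE6
One's-complement sum = 0xBCE6.
Checksum = ~0xBCE6 & 0xFFFF = 0x4319.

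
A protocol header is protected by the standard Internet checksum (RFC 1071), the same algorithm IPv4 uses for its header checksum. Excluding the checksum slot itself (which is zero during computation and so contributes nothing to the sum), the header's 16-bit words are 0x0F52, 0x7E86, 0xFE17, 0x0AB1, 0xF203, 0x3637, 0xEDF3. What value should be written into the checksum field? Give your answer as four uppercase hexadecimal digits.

532F

One's-complement addition (fold any carry out of bit 15 back into bit 0):
  0x0F52 + 0x7E86 = 0x08DD8
  0x8DD8 + 0xFE17 = 0x18BEF → wrap carry → 0x8BF0
  0x8BF0 + 0x0AB1 = 0x096A1
  0x96A1 + 0xF203 = 0x188A4 → wrap carry → 0x88A5
  0x88A5 + 0x3637 = 0x0BEDC
  0xBEDC + 0xEDF3 = 0x1ACCF → wrap carry → 0xACD0
One's-complement sum = 0xACD0.
Checksum = ~0xACD0 & 0xFFFF = 0x532F.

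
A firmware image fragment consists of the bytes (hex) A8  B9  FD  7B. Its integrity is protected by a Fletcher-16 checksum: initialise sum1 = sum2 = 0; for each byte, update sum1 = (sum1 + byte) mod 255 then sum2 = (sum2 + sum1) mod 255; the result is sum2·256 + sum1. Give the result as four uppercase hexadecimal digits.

Running sums (mod 255):
  after byte 0 (A8): sum1=168, sum2=168
  after byte 1 (B9): sum1=98, sum2=11
  after byte 2 (FD): sum1=96, sum2=107
  after byte 3 (7B): sum1=219, sum2=71
Checksum = sum2·256 + sum1 = 71·256 + 219 = 18395 = 0x47DB.

47DB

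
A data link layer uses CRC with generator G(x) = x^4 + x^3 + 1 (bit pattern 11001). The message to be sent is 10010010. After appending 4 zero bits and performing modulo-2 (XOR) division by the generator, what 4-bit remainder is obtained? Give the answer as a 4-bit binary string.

Append 4 zeros: 100100100000. Divide by 11001 (XOR where the leading bit is 1):
  pos 0: 10010 XOR 11001 = 01011
  pos 1: 10110 XOR 11001 = 01111
  pos 2: 11111 XOR 11001 = 00110
  pos 4: 11000 XOR 11001 = 00001
Remainder (last 4 bits) = 1000. This is the CRC / FCS.

1000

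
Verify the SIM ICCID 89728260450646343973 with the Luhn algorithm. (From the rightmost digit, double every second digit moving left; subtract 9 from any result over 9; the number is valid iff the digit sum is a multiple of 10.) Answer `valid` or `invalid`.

invalid

From the right, keep odd positions and double even positions (subtract 9 from any doubled value over 9):
  doubled (positions 2,4,...): 5 6 6 8 0 8 3 7 5 7 → sum 55
  kept (positions 1,3,...): 3 9 4 6 6 5 0 2 2 9 → sum 46
Total = 101.
101 mod 10 = 1, so the number is invalid.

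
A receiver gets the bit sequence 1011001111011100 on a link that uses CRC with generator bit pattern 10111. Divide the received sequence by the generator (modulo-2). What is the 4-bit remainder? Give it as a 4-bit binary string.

Modulo-2 division of 1011001111011100 by 10111:
  pos 0: 10110 XOR 10111 = 00001
  pos 4: 10111 XOR 10111 = 00000
  pos 9: 10111 XOR 10111 = 00000
Remainder = 0000 (zero — the frame passes the CRC check).

0000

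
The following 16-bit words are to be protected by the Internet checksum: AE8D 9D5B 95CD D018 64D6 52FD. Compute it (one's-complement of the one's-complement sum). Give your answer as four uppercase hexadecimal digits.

One's-complement addition (fold any carry out of bit 15 back into bit 0):
  0xAE8D + 0x9D5B = 0x14BE8 → wrap carry → 0x4BE9
  0x4BE9 + 0x95CD = 0x0E1B6
  0xE1B6 + 0xD018 = 0x1B1CE → wrap carry → 0xB1CF
  0xB1CF + 0x64D6 = 0x116A5 → wrap carry → 0x16A6
  0x16A6 + 0x52FD = 0x069A3
One's-complement sum = 0x69A3.
Checksum = ~0x69A3 & 0xFFFF = 0x965C.

965C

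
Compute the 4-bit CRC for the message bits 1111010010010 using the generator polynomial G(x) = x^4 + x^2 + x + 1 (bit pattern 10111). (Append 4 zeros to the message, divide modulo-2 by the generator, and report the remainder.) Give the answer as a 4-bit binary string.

Append 4 zeros: 11110100100100000. Divide by 10111 (XOR where the leading bit is 1):
  pos 0: 11110 XOR 10111 = 01001
  pos 1: 10011 XOR 10111 = 00100
  pos 3: 10000 XOR 10111 = 00111
  pos 5: 11110 XOR 10111 = 01001
  pos 6: 10010 XOR 10111 = 00101
  pos 8: 10110 XOR 10111 = 00001
  pos 12: 10000 XOR 10111 = 00111
Remainder (last 4 bits) = 0111. This is the CRC / FCS.

0111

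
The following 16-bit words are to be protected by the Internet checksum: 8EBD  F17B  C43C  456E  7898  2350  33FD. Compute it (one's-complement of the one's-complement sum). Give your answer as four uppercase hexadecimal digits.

A635

One's-complement addition (fold any carry out of bit 15 back into bit 0):
  0x8EBD + 0xF17B = 0x18038 → wrap carry → 0x8039
  0x8039 + 0xC43C = 0x14475 → wrap carry → 0x4476
  0x4476 + 0x456E = 0x089E4
  0x89E4 + 0x7898 = 0x1027C → wrap carry → 0x027D
  0x027D + 0x2350 = 0x025CD
  0x25CD + 0x33FD = 0x059CA
One's-complement sum = 0x59CA.
Checksum = ~0x59CA & 0xFFFF = 0xA635.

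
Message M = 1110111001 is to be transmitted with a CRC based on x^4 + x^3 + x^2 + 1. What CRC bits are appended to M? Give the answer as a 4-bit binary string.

1110

Append 4 zeros: 11101110010000. Divide by 11101 (XOR where the leading bit is 1):
  pos 0: 11101 XOR 11101 = 00000
  pos 5: 11001 XOR 11101 = 00100
  pos 7: 10000 XOR 11101 = 01101
  pos 8: 11010 XOR 11101 = 00111
Remainder (last 4 bits) = 1110. This is the CRC / FCS.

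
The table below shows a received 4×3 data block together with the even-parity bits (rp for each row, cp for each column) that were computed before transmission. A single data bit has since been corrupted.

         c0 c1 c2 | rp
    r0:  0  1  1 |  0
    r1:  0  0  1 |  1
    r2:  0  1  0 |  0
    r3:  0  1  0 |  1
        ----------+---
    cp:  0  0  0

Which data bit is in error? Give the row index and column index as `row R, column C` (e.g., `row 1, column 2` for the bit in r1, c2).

Recompute each row's even parity and compare to rp:
  r0: data parity 0, sent rp 0 → ok
  r1: data parity 1, sent rp 1 → ok
  r2: data parity 1, sent rp 0 → mismatch
  r3: data parity 1, sent rp 1 → ok
Recompute each column's even parity and compare to cp:
  c0: data parity 0, sent cp 0 → ok
  c1: data parity 1, sent cp 0 → mismatch
  c2: data parity 0, sent cp 0 → ok
Exactly one row (r2) and one column (c1) fail → the flipped bit is at their intersection.

row 2, column 1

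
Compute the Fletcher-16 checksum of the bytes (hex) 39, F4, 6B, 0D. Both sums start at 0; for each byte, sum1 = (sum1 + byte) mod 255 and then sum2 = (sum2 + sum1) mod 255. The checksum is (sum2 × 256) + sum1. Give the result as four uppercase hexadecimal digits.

Running sums (mod 255):
  after byte 0 (39): sum1=57, sum2=57
  after byte 1 (F4): sum1=46, sum2=103
  after byte 2 (6B): sum1=153, sum2=1
  after byte 3 (0D): sum1=166, sum2=167
Checksum = sum2·256 + sum1 = 167·256 + 166 = 42918 = 0xA7A6.

A7A6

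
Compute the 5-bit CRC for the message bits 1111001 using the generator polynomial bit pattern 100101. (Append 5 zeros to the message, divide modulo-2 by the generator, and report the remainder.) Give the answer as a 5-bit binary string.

Append 5 zeros: 111100100000. Divide by 100101 (XOR where the leading bit is 1):
  pos 0: 111100 XOR 100101 = 011001
  pos 1: 110011 XOR 100101 = 010110
  pos 2: 101100 XOR 100101 = 001001
  pos 4: 100100 XOR 100101 = 000001
Remainder (last 5 bits) = 00100. This is the CRC / FCS.

00100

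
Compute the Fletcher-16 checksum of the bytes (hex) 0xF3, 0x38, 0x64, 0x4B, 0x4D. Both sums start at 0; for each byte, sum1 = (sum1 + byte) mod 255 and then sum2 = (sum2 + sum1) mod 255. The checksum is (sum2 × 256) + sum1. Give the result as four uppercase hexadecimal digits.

B529

Running sums (mod 255):
  after byte 0 (0xF3): sum1=243, sum2=243
  after byte 1 (0x38): sum1=44, sum2=32
  after byte 2 (0x64): sum1=144, sum2=176
  after byte 3 (0x4B): sum1=219, sum2=140
  after byte 4 (0x4D): sum1=41, sum2=181
Checksum = sum2·256 + sum1 = 181·256 + 41 = 46377 = 0xB529.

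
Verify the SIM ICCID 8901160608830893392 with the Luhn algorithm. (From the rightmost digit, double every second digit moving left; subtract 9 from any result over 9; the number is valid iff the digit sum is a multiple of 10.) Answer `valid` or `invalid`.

invalid

From the right, keep odd positions and double even positions (subtract 9 from any doubled value over 9):
  doubled (positions 2,4,...): 9 6 7 6 7 3 3 2 9 → sum 52
  kept (positions 1,3,...): 2 3 9 0 8 0 0 1 0 8 → sum 31
Total = 83.
83 mod 10 = 3, so the number is invalid.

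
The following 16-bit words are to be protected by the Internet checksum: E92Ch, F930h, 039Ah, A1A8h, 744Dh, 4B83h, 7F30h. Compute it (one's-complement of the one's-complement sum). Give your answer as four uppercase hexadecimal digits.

395E

One's-complement addition (fold any carry out of bit 15 back into bit 0):
  0xE92C + 0xF930 = 0x1E25C → wrap carry → 0xE25D
  0xE25D + 0x039A = 0x0E5F7
  0xE5F7 + 0xA1A8 = 0x1879F → wrap carry → 0x87A0
  0x87A0 + 0x744D = 0x0FBED
  0xFBED + 0x4B83 = 0x14770 → wrap carry → 0x4771
  0x4771 + 0x7F30 = 0x0C6A1
One's-complement sum = 0xC6A1.
Checksum = ~0xC6A1 & 0xFFFF = 0x395E.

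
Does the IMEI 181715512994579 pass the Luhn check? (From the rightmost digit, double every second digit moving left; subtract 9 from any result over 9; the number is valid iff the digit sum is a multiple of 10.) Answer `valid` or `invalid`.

From the right, keep odd positions and double even positions (subtract 9 from any doubled value over 9):
  doubled (positions 2,4,...): 5 8 9 2 1 5 7 → sum 37
  kept (positions 1,3,...): 9 5 9 2 5 1 1 1 → sum 33
Total = 70.
70 mod 10 = 0, so the number is valid.

valid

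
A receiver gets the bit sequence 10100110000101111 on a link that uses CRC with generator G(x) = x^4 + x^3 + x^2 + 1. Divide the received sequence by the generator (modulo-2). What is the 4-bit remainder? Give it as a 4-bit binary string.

Modulo-2 division of 10100110000101111 by 11101:
  pos 0: 10100 XOR 11101 = 01001
  pos 1: 10011 XOR 11101 = 01110
  pos 2: 11101 XOR 11101 = 00000
  pos 11: 10111 XOR 11101 = 01010
  pos 12: 10101 XOR 11101 = 01000
Remainder = 1000 (nonzero — an error is detected).

1000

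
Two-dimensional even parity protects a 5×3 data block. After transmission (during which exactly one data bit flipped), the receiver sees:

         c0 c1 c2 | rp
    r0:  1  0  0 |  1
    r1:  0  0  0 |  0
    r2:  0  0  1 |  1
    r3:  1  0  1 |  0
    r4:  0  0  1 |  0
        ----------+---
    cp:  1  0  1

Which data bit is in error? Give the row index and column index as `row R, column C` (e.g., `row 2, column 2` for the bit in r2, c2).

row 4, column 0

Recompute each row's even parity and compare to rp:
  r0: data parity 1, sent rp 1 → ok
  r1: data parity 0, sent rp 0 → ok
  r2: data parity 1, sent rp 1 → ok
  r3: data parity 0, sent rp 0 → ok
  r4: data parity 1, sent rp 0 → mismatch
Recompute each column's even parity and compare to cp:
  c0: data parity 0, sent cp 1 → mismatch
  c1: data parity 0, sent cp 0 → ok
  c2: data parity 1, sent cp 1 → ok
Exactly one row (r4) and one column (c0) fail → the flipped bit is at their intersection.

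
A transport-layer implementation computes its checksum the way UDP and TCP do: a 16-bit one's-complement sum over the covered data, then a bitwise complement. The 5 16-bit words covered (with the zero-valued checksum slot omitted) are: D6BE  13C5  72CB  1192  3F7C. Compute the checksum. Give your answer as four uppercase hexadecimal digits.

51A2

One's-complement addition (fold any carry out of bit 15 back into bit 0):
  0xD6BE + 0x13C5 = 0x0EA83
  0xEA83 + 0x72CB = 0x15D4E → wrap carry → 0x5D4F
  0x5D4F + 0x1192 = 0x06EE1
  0x6EE1 + 0x3F7C = 0x0AE5D
One's-complement sum = 0xAE5D.
Checksum = ~0xAE5D & 0xFFFF = 0x51A2.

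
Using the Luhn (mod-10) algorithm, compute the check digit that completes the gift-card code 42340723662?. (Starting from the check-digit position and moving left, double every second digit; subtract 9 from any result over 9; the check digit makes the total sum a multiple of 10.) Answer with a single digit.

3

Partial digits right→left: 2 6 6 3 2 7 0 4 3 2 4
Double every second digit counting from the check-digit position (so the 1st, 3rd, 5th, ... of the partial from the right).
  doubled (with −9 where >9): 4 3 4 0 6 8 → sum 25
  kept as-is: 6 3 7 4 2 → sum 22
Total = 25 + 22 = 47.
Check digit = (10 − (47 mod 10)) mod 10 = 3.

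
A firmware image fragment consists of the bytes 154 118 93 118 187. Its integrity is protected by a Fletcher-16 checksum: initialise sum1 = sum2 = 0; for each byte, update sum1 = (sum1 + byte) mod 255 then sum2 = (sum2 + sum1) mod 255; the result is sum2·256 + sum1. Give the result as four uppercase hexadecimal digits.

Running sums (mod 255):
  after byte 0 (154): sum1=154, sum2=154
  after byte 1 (118): sum1=17, sum2=171
  after byte 2 (93): sum1=110, sum2=26
  after byte 3 (118): sum1=228, sum2=254
  after byte 4 (187): sum1=160, sum2=159
Checksum = sum2·256 + sum1 = 159·256 + 160 = 40864 = 0x9FA0.

9FA0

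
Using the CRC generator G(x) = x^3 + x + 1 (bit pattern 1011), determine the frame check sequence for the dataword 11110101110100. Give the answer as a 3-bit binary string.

Append 3 zeros: 11110101110100000. Divide by 1011 (XOR where the leading bit is 1):
  pos 0: 1111 XOR 1011 = 0100
  pos 1: 1000 XOR 1011 = 0011
  pos 3: 1110 XOR 1011 = 0101
  pos 4: 1011 XOR 1011 = 0000
  pos 8: 1101 XOR 1011 = 0110
  pos 9: 1100 XOR 1011 = 0111
  pos 10: 1110 XOR 1011 = 0101
  pos 11: 1010 XOR 1011 = 0001
Remainder (last 3 bits) = 100. This is the CRC / FCS.

100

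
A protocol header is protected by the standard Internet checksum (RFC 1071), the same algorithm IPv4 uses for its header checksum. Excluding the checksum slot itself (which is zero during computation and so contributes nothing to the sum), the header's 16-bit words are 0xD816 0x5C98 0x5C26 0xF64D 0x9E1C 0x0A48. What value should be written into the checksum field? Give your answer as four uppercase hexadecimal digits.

D077

One's-complement addition (fold any carry out of bit 15 back into bit 0):
  0xD816 + 0x5C98 = 0x134AE → wrap carry → 0x34AF
  0x34AF + 0x5C26 = 0x090D5
  0x90D5 + 0xF64D = 0x18722 → wrap carry → 0x8723
  0x8723 + 0x9E1C = 0x1253F → wrap carry → 0x2540
  0x2540 + 0x0A48 = 0x02F88
One's-complement sum = 0x2F88.
Checksum = ~0x2F88 & 0xFFFF = 0xD077.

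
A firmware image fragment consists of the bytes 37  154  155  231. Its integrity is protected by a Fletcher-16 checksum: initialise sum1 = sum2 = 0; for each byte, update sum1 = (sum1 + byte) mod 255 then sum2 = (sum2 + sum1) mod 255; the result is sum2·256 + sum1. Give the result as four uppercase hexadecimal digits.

Running sums (mod 255):
  after byte 0 (37): sum1=37, sum2=37
  after byte 1 (154): sum1=191, sum2=228
  after byte 2 (155): sum1=91, sum2=64
  after byte 3 (231): sum1=67, sum2=131
Checksum = sum2·256 + sum1 = 131·256 + 67 = 33603 = 0x8343.

8343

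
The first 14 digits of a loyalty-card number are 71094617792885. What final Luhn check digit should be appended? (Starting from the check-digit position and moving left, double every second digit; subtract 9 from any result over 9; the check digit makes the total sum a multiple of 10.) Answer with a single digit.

Partial digits right→left: 5 8 8 2 9 7 7 1 6 4 9 0 1 7
Double every second digit counting from the check-digit position (so the 1st, 3rd, 5th, ... of the partial from the right).
  doubled (with −9 where >9): 1 7 9 5 3 9 2 → sum 36
  kept as-is: 8 2 7 1 4 0 7 → sum 29
Total = 36 + 29 = 65.
Check digit = (10 − (65 mod 10)) mod 10 = 5.

5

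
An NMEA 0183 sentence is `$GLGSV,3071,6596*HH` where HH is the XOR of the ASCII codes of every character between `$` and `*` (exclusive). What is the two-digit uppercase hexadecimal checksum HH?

XOR the ASCII codes of the payload characters:
  'G' = 0x47 → acc = 0x47
  'L' = 0x4C → acc = 0x0B
  'G' = 0x47 → acc = 0x4C
  'S' = 0x53 → acc = 0x1F
  'V' = 0x56 → acc = 0x49
  ',' = 0x2C → acc = 0x65
  '3' = 0x33 → acc = 0x56
  '0' = 0x30 → acc = 0x66
  '7' = 0x37 → acc = 0x51
  '1' = 0x31 → acc = 0x60
  ',' = 0x2C → acc = 0x4C
  '6' = 0x36 → acc = 0x7A
  '5' = 0x35 → acc = 0x4F
  '9' = 0x39 → acc = 0x76
  '6' = 0x36 → acc = 0x40
Checksum = 0x40.

40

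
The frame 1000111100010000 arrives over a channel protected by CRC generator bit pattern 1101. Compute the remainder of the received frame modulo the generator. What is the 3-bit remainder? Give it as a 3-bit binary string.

001

Modulo-2 division of 1000111100010000 by 1101:
  pos 0: 1000 XOR 1101 = 0101
  pos 1: 1011 XOR 1101 = 0110
  pos 2: 1101 XOR 1101 = 0000
  pos 6: 1100 XOR 1101 = 0001
  pos 9: 1010 XOR 1101 = 0111
  pos 10: 1110 XOR 1101 = 0011
  pos 12: 1100 XOR 1101 = 0001
Remainder = 001 (nonzero — an error is detected).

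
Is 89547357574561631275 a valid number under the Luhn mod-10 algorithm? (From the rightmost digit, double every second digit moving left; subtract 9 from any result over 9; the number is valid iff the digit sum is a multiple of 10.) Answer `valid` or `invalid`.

From the right, keep odd positions and double even positions (subtract 9 from any doubled value over 9):
  doubled (positions 2,4,...): 5 2 3 3 8 1 1 5 1 7 → sum 36
  kept (positions 1,3,...): 5 2 3 1 5 7 7 3 4 9 → sum 46
Total = 82.
82 mod 10 = 2, so the number is invalid.

invalid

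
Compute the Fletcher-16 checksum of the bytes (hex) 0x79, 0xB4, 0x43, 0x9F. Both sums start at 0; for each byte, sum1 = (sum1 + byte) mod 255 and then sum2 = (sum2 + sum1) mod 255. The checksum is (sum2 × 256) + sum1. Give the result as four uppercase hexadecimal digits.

Running sums (mod 255):
  after byte 0 (0x79): sum1=121, sum2=121
  after byte 1 (0xB4): sum1=46, sum2=167
  after byte 2 (0x43): sum1=113, sum2=25
  after byte 3 (0x9F): sum1=17, sum2=42
Checksum = sum2·256 + sum1 = 42·256 + 17 = 10769 = 0x2A11.

2A11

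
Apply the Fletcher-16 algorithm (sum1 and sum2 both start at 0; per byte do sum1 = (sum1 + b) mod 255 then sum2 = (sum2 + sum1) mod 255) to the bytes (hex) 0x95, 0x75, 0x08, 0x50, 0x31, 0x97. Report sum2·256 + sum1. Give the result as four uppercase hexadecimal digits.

D72C

Running sums (mod 255):
  after byte 0 (0x95): sum1=149, sum2=149
  after byte 1 (0x75): sum1=11, sum2=160
  after byte 2 (0x08): sum1=19, sum2=179
  after byte 3 (0x50): sum1=99, sum2=23
  after byte 4 (0x31): sum1=148, sum2=171
  after byte 5 (0x97): sum1=44, sum2=215
Checksum = sum2·256 + sum1 = 215·256 + 44 = 55084 = 0xD72C.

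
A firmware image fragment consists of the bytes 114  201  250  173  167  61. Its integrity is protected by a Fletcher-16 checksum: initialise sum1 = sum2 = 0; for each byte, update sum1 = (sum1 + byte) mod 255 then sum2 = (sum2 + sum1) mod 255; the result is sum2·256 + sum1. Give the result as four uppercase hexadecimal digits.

Running sums (mod 255):
  after byte 0 (114): sum1=114, sum2=114
  after byte 1 (201): sum1=60, sum2=174
  after byte 2 (250): sum1=55, sum2=229
  after byte 3 (173): sum1=228, sum2=202
  after byte 4 (167): sum1=140, sum2=87
  after byte 5 (61): sum1=201, sum2=33
Checksum = sum2·256 + sum1 = 33·256 + 201 = 8649 = 0x21C9.

21C9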